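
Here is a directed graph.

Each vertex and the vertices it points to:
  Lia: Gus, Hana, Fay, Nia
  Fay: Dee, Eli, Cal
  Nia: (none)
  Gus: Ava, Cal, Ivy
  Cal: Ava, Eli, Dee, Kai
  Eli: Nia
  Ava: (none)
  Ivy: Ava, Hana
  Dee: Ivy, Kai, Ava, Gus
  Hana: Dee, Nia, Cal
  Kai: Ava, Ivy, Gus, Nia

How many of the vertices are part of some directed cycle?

6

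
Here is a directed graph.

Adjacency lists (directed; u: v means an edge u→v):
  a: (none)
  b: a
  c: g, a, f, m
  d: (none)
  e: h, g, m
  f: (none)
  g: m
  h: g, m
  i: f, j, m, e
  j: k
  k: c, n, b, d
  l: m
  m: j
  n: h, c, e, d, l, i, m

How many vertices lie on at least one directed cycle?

10

A vertex is on a directed cycle iff it belongs to a strongly connected component of size ≥ 2 (or has a self-loop).
The vertices on cycles are {c, e, g, h, i, j, k, l, m, n} — 10 in total.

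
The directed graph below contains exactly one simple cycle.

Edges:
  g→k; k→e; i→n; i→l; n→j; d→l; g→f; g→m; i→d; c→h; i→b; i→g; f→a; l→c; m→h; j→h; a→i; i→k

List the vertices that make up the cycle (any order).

a, f, g, i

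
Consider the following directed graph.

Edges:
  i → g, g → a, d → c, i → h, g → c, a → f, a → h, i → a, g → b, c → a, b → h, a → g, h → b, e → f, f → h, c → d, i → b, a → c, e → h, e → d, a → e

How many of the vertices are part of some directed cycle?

A vertex is on a directed cycle iff it belongs to a strongly connected component of size ≥ 2 (or has a self-loop).
The vertices on cycles are {a, b, c, d, e, g, h} — 7 in total.

7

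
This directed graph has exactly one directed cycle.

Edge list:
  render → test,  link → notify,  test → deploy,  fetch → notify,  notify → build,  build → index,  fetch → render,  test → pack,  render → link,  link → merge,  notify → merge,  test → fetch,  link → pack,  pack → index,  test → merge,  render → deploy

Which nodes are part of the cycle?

DFS with gray/black marking from render:
render gray
  link gray
    notify gray
      merge gray
      merge black
      build gray
        index gray
        index black
      build black
    notify black
    link→merge: merge black — skip
    pack gray
      pack→index: index black — skip
    pack black
  link black
  deploy gray
  deploy black
  test gray
    test→deploy: deploy black — skip
    test→pack: pack black — skip
    fetch gray
      fetch→render: render is gray → back edge
Back edge closes the cycle render → test → fetch → render; its vertices are {test, fetch, render}.

test, fetch, render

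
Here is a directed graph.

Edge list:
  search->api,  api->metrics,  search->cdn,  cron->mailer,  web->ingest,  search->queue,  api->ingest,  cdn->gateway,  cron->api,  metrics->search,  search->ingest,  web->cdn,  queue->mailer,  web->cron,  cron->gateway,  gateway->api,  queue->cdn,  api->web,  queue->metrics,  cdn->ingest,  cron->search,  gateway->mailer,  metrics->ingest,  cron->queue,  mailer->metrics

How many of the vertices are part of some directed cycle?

9

A vertex is on a directed cycle iff it belongs to a strongly connected component of size ≥ 2 (or has a self-loop).
The vertices on cycles are {api, cdn, web, cron, queue, mailer, search, gateway, metrics} — 9 in total.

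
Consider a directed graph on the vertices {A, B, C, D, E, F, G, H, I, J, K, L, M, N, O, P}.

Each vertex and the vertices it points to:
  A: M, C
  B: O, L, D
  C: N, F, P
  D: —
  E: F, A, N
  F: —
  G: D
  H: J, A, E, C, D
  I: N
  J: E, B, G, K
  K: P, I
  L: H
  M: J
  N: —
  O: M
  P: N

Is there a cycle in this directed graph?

DFS with white/gray/black marking, starting from G:
G gray
  D gray
  D black
G black
A gray
  M gray
    J gray
      E gray
        F gray
        F black
        E→A: A is gray → back edge
Back edge found, so a cycle exists: A → M → J → E → A.

Yes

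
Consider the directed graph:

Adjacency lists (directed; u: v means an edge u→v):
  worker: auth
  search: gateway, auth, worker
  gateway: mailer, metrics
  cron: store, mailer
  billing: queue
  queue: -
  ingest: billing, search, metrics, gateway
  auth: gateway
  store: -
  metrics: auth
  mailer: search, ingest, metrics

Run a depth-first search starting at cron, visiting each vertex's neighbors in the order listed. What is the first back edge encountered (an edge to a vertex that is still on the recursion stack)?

DFS from cron (visiting each vertex's neighbors in the order listed); mark gray on enter, black on exit:
cron gray
  store gray
  store black
  mailer gray
    search gray
      gateway gray
        gateway→mailer: mailer is gray → back edge
First back edge: gateway → mailer.

gateway->mailer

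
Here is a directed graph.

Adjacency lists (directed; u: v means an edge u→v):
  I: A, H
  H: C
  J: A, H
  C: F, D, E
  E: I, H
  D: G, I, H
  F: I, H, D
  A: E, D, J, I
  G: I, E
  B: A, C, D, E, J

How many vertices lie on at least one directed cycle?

9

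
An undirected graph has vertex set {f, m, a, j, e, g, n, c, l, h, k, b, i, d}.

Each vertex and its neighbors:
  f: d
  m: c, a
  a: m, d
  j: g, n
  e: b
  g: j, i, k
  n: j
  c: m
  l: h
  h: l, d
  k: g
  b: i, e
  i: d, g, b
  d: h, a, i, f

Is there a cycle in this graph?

DFS, tracking each vertex's parent; an edge to a visited non-parent vertex closes a cycle.
Start from b:
visit b (parent –)
  visit i (parent b)
    visit d (parent i)
      visit h (parent d)
        visit l (parent h)
          l–h: parent, skip
        h–d: parent, skip
      visit a (parent d)
        visit m (parent a)
          visit c (parent m)
            c–m: parent, skip
          m–a: parent, skip
        a–d: parent, skip
      d–i: parent, skip
      visit f (parent d)
        f–d: parent, skip
    visit g (parent i)
      visit j (parent g)
        j–g: parent, skip
        visit n (parent j)
          n–j: parent, skip
      g–i: parent, skip
      visit k (parent g)
        k–g: parent, skip
    i–b: parent, skip
  visit e (parent b)
    e–b: parent, skip
No non-parent visited neighbor found — the graph is a forest.

No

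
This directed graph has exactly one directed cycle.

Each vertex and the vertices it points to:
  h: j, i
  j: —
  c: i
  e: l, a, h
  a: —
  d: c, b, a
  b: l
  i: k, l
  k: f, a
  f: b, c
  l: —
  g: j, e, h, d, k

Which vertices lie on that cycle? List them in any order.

DFS with gray/black marking from k:
k gray
  f gray
    b gray
      l gray
      l black
    b black
    c gray
      i gray
        i→k: k is gray → back edge
Back edge closes the cycle k → f → c → i → k; its vertices are {c, f, i, k}.

c, f, i, k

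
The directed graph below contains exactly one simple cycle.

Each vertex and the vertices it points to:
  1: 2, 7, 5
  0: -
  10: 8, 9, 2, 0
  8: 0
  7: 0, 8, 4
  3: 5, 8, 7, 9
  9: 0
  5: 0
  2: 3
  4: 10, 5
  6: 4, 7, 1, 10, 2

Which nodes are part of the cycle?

2, 3, 4, 7, 10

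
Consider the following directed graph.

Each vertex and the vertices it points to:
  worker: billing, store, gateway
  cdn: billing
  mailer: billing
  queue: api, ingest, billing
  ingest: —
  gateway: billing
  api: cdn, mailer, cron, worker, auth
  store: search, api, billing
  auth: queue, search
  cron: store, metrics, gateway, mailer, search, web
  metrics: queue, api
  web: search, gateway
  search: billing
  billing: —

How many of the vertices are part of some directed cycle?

A vertex is on a directed cycle iff it belongs to a strongly connected component of size ≥ 2 (or has a self-loop).
The vertices on cycles are {api, auth, cron, queue, store, worker, metrics} — 7 in total.

7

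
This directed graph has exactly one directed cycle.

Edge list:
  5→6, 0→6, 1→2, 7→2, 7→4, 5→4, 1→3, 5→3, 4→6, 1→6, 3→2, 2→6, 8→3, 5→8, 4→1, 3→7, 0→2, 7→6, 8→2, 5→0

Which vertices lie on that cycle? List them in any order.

1, 3, 4, 7

DFS with gray/black marking from 4:
4 gray
  1 gray
    3 gray
      7 gray
        7→4: 4 is gray → back edge
Back edge closes the cycle 4 → 1 → 3 → 7 → 4; its vertices are {1, 3, 4, 7}.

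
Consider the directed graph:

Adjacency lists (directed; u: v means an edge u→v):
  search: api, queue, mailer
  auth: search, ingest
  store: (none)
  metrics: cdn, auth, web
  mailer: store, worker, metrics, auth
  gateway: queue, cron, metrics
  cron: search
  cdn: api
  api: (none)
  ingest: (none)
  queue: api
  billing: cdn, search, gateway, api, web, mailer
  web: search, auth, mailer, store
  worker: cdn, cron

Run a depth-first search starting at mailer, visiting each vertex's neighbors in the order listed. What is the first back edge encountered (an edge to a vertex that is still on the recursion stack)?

search->mailer

DFS from mailer (visiting each vertex's neighbors in the order listed); mark gray on enter, black on exit:
mailer gray
  store gray
  store black
  worker gray
    cdn gray
      api gray
      api black
    cdn black
    cron gray
      search gray
        search→api: api black — skip
        queue gray
          queue→api: api black — skip
        queue black
        search→mailer: mailer is gray → back edge
First back edge: search → mailer.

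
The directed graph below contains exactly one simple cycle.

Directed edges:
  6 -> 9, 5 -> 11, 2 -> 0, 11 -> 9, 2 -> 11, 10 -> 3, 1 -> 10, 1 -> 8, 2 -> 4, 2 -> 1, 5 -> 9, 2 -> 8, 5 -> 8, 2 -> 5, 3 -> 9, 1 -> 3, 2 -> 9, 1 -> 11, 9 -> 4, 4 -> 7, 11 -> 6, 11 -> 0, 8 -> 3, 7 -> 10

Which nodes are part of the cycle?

DFS with gray/black marking from 4:
4 gray
  7 gray
    10 gray
      3 gray
        9 gray
          9→4: 4 is gray → back edge
Back edge closes the cycle 4 → 7 → 10 → 3 → 9 → 4; its vertices are {3, 4, 7, 9, 10}.

3, 4, 7, 9, 10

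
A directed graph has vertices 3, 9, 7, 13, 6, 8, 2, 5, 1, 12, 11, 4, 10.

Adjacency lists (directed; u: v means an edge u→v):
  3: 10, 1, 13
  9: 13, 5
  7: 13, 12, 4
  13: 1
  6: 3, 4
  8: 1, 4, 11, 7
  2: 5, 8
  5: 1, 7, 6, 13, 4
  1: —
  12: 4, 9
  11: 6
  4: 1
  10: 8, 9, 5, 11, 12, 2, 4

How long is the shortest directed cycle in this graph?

4

For each vertex v, BFS finds the shortest path from v back to v.
The shortest such closed walk is 3 → 10 → 5 → 6 → 3, length 4.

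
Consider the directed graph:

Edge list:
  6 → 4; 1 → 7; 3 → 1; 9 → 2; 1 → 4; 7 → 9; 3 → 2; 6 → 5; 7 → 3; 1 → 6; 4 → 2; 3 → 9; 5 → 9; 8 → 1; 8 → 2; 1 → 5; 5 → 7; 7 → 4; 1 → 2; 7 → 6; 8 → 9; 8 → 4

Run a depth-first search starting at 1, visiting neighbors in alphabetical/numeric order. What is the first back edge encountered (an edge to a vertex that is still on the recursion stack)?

3->1

DFS from 1 (visiting neighbors in alphabetical/numeric order); mark gray on enter, black on exit:
1 gray
  2 gray
  2 black
  4 gray
    4→2: 2 black — skip
  4 black
  5 gray
    7 gray
      3 gray
        3→1: 1 is gray → back edge
First back edge: 3 → 1.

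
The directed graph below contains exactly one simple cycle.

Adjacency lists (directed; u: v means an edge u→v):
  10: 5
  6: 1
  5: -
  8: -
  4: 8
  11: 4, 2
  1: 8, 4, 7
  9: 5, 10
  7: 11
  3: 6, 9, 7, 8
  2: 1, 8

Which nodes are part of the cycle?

1, 2, 7, 11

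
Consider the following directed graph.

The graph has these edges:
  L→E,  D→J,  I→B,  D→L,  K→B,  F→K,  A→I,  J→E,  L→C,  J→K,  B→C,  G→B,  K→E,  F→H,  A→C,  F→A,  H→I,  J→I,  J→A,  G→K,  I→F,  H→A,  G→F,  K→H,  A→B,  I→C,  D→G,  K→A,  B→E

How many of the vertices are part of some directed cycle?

5

A vertex is on a directed cycle iff it belongs to a strongly connected component of size ≥ 2 (or has a self-loop).
The vertices on cycles are {A, F, H, I, K} — 5 in total.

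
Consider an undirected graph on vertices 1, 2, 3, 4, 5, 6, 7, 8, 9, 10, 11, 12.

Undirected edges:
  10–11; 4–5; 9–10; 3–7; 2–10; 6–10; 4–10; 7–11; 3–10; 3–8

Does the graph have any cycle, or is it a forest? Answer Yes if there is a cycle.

Yes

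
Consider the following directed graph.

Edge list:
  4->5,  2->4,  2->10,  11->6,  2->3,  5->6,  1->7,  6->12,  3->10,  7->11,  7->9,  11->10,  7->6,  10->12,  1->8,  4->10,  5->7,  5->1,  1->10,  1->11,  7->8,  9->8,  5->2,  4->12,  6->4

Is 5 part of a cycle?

Yes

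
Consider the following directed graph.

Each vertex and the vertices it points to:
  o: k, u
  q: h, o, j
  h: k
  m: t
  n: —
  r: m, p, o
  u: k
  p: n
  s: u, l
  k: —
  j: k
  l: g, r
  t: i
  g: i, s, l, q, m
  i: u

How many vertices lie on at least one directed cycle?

A vertex is on a directed cycle iff it belongs to a strongly connected component of size ≥ 2 (or has a self-loop).
The vertices on cycles are {g, l, s} — 3 in total.

3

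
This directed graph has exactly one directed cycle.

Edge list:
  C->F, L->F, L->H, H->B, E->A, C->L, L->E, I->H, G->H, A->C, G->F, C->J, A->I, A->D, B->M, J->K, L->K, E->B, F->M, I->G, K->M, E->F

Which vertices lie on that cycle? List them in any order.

A, C, E, L

DFS with gray/black marking from E:
E gray
  B gray
    M gray
    M black
  B black
  F gray
    F→M: M black — skip
  F black
  A gray
    C gray
      L gray
        L→E: E is gray → back edge
Back edge closes the cycle E → A → C → L → E; its vertices are {A, C, E, L}.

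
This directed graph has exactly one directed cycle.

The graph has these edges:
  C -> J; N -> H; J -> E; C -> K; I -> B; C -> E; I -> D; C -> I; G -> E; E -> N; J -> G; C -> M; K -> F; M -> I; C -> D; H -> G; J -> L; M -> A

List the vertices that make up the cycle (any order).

E, G, H, N

DFS with gray/black marking from G:
G gray
  E gray
    N gray
      H gray
        H→G: G is gray → back edge
Back edge closes the cycle G → E → N → H → G; its vertices are {E, G, H, N}.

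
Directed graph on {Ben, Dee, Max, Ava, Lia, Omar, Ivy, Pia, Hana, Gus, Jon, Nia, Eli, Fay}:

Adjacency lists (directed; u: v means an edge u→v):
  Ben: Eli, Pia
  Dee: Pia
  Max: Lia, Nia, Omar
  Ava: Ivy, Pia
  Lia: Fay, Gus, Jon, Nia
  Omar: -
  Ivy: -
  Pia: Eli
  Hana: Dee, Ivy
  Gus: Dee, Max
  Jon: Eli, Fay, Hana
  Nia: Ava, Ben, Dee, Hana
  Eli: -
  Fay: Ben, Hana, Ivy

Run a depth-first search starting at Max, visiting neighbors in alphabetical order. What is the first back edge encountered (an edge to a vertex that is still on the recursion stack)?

Gus→Max

DFS from Max (visiting neighbors in alphabetical order); mark gray on enter, black on exit:
Max gray
  Lia gray
    Fay gray
      Ben gray
        Eli gray
        Eli black
        Pia gray
          Pia→Eli: Eli black — skip
        Pia black
      Ben black
      Hana gray
        Dee gray
          Dee→Pia: Pia black — skip
        Dee black
        Ivy gray
        Ivy black
      Hana black
      Fay→Ivy: Ivy black — skip
    Fay black
    Gus gray
      Gus→Dee: Dee black — skip
      Gus→Max: Max is gray → back edge
First back edge: Gus → Max.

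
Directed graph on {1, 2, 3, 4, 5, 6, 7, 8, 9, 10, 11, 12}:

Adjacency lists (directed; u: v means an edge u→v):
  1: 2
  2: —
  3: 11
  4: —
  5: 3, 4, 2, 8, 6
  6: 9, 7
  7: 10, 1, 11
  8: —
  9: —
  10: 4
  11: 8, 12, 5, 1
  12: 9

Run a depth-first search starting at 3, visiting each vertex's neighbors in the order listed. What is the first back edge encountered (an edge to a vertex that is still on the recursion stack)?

5->3

DFS from 3 (visiting each vertex's neighbors in the order listed); mark gray on enter, black on exit:
3 gray
  11 gray
    8 gray
    8 black
    12 gray
      9 gray
      9 black
    12 black
    5 gray
      5→3: 3 is gray → back edge
First back edge: 5 → 3.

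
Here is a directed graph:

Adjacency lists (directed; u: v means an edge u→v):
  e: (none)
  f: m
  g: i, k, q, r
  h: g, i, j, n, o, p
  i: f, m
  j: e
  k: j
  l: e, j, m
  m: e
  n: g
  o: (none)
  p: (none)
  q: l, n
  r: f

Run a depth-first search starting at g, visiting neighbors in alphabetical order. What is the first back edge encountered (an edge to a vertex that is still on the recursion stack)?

DFS from g (visiting neighbors in alphabetical order); mark gray on enter, black on exit:
g gray
  i gray
    f gray
      m gray
        e gray
        e black
      m black
    f black
    i→m: m black — skip
  i black
  k gray
    j gray
      j→e: e black — skip
    j black
  k black
  q gray
    l gray
      l→e: e black — skip
      l→j: j black — skip
      l→m: m black — skip
    l black
    n gray
      n→g: g is gray → back edge
First back edge: n → g.

n->g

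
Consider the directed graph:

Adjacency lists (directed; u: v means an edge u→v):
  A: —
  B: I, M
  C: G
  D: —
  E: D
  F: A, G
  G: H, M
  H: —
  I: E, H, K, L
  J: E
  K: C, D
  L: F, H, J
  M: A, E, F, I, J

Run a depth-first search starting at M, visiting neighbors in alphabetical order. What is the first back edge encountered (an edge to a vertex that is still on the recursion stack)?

G->M

DFS from M (visiting neighbors in alphabetical order); mark gray on enter, black on exit:
M gray
  A gray
  A black
  E gray
    D gray
    D black
  E black
  F gray
    F→A: A black — skip
    G gray
      H gray
      H black
      G→M: M is gray → back edge
First back edge: G → M.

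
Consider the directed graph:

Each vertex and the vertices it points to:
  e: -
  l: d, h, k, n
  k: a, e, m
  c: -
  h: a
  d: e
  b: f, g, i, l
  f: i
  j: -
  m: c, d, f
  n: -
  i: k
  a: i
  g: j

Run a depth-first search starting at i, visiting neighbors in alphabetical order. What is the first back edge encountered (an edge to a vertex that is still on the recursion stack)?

DFS from i (visiting neighbors in alphabetical order); mark gray on enter, black on exit:
i gray
  k gray
    a gray
      a→i: i is gray → back edge
First back edge: a → i.

a→i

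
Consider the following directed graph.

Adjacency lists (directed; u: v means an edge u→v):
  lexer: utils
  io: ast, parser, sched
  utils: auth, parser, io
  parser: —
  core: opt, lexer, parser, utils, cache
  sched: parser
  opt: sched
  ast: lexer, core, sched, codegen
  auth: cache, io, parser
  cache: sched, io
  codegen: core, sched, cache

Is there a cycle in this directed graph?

Yes

DFS with white/gray/black marking, starting from utils:
utils gray
  auth gray
    cache gray
      sched gray
        parser gray
        parser black
      sched black
      io gray
        ast gray
          lexer gray
            lexer→utils: utils is gray → back edge
Back edge found, so a cycle exists: utils → auth → cache → io → ast → lexer → utils.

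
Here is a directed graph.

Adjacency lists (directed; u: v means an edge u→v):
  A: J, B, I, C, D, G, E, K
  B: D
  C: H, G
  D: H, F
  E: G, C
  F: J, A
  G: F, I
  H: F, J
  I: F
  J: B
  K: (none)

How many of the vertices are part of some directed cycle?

A vertex is on a directed cycle iff it belongs to a strongly connected component of size ≥ 2 (or has a self-loop).
The vertices on cycles are {A, B, C, D, E, F, G, H, I, J} — 10 in total.

10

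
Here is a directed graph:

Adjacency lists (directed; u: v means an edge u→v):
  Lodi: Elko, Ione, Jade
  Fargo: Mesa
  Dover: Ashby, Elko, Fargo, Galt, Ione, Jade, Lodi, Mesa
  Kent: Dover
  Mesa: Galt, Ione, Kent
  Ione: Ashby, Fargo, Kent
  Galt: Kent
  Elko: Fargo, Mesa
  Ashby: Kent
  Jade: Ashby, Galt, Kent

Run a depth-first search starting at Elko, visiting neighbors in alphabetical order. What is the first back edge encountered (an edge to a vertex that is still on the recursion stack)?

Ashby->Kent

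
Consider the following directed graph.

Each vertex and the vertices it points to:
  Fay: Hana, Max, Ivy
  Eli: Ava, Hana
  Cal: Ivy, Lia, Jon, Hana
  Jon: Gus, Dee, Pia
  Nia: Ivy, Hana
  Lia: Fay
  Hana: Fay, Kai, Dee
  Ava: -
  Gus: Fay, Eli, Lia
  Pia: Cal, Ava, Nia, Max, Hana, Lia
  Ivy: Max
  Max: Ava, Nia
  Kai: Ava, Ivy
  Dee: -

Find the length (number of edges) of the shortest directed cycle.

2

For each vertex v, BFS finds the shortest path from v back to v.
The shortest such closed walk is Hana → Fay → Hana, length 2.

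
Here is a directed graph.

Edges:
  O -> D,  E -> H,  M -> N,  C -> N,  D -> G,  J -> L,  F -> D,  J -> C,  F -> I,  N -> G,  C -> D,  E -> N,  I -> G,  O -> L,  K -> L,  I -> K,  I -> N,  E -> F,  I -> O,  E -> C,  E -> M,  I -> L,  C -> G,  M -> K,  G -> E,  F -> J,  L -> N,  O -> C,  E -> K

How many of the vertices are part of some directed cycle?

12

A vertex is on a directed cycle iff it belongs to a strongly connected component of size ≥ 2 (or has a self-loop).
The vertices on cycles are {C, D, E, F, G, I, J, K, L, M, N, O} — 12 in total.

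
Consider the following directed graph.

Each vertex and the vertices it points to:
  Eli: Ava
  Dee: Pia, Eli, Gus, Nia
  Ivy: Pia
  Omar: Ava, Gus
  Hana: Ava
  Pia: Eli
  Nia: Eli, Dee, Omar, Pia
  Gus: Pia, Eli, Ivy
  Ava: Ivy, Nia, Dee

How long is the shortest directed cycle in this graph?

For each vertex v, BFS finds the shortest path from v back to v.
The shortest such closed walk is Nia → Dee → Nia, length 2.

2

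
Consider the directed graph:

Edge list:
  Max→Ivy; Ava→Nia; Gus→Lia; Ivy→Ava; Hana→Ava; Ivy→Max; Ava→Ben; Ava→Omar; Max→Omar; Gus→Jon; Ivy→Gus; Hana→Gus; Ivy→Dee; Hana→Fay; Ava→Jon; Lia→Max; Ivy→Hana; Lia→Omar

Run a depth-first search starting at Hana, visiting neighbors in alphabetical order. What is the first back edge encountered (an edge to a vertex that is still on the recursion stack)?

DFS from Hana (visiting neighbors in alphabetical order); mark gray on enter, black on exit:
Hana gray
  Ava gray
    Ben gray
    Ben black
    Jon gray
    Jon black
    Nia gray
    Nia black
    Omar gray
    Omar black
  Ava black
  Fay gray
  Fay black
  Gus gray
    Gus→Jon: Jon black — skip
    Lia gray
      Max gray
        Ivy gray
          Ivy→Ava: Ava black — skip
          Dee gray
          Dee black
          Ivy→Gus: Gus is gray → back edge
First back edge: Ivy → Gus.

Ivy→Gus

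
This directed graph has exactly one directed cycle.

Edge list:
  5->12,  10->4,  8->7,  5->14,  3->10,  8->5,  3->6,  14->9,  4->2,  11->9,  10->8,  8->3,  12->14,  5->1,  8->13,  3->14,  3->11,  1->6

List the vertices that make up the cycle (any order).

3, 8, 10

DFS with gray/black marking from 10:
10 gray
  8 gray
    3 gray
      6 gray
      6 black
      11 gray
        9 gray
        9 black
      11 black
      3→10: 10 is gray → back edge
Back edge closes the cycle 10 → 8 → 3 → 10; its vertices are {3, 8, 10}.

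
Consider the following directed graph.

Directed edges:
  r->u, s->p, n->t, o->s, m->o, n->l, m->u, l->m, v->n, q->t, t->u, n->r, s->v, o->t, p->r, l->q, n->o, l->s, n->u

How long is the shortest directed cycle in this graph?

For each vertex v, BFS finds the shortest path from v back to v.
The shortest such closed walk is o → s → v → n → o, length 4.

4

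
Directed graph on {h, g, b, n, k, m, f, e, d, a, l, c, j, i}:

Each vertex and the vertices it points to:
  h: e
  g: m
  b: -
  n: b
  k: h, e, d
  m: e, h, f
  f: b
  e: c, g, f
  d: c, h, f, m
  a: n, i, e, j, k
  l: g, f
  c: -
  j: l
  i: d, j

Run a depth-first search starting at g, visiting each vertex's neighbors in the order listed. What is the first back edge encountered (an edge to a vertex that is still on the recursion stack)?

DFS from g (visiting each vertex's neighbors in the order listed); mark gray on enter, black on exit:
g gray
  m gray
    e gray
      c gray
      c black
      e→g: g is gray → back edge
First back edge: e → g.

e->g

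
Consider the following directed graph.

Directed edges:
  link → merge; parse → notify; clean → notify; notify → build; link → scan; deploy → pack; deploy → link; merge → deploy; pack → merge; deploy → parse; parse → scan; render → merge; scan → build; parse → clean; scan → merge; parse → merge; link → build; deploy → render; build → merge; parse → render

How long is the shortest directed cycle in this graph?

3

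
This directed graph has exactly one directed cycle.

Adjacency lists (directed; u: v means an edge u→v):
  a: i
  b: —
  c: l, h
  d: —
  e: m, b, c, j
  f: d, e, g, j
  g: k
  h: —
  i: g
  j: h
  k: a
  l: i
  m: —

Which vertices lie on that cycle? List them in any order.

a, g, i, k

DFS with gray/black marking from g:
g gray
  k gray
    a gray
      i gray
        i→g: g is gray → back edge
Back edge closes the cycle g → k → a → i → g; its vertices are {a, g, i, k}.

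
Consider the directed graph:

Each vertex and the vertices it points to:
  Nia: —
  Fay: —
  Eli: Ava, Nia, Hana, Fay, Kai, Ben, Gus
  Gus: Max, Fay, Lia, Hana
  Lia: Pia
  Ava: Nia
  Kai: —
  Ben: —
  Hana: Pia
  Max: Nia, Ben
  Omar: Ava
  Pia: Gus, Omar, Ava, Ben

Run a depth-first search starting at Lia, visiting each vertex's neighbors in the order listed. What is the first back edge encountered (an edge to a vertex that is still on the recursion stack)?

DFS from Lia (visiting each vertex's neighbors in the order listed); mark gray on enter, black on exit:
Lia gray
  Pia gray
    Gus gray
      Max gray
        Nia gray
        Nia black
        Ben gray
        Ben black
      Max black
      Fay gray
      Fay black
      Gus→Lia: Lia is gray → back edge
First back edge: Gus → Lia.

Gus→Lia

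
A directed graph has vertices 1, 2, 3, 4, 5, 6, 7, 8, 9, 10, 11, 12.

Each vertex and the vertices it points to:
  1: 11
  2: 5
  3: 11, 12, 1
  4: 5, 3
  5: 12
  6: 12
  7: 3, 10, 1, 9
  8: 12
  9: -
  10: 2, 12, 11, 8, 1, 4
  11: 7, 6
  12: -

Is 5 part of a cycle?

No

5 lies on a cycle iff there is a path from 5 back to itself.
Exploring from 5, it never reaches itself; equivalently, its strongly connected component is a singleton.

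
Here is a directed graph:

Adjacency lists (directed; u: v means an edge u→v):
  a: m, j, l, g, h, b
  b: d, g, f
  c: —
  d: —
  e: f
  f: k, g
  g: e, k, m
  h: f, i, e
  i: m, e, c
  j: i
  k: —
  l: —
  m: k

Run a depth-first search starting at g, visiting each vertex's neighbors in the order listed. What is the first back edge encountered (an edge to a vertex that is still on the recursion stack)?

f→g

DFS from g (visiting each vertex's neighbors in the order listed); mark gray on enter, black on exit:
g gray
  e gray
    f gray
      k gray
      k black
      f→g: g is gray → back edge
First back edge: f → g.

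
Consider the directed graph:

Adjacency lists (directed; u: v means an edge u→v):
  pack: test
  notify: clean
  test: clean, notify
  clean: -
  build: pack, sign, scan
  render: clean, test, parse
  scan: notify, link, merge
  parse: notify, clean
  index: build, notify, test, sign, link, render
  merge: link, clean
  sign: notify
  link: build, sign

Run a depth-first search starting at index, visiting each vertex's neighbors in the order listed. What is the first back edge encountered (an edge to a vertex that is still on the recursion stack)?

link→build

DFS from index (visiting each vertex's neighbors in the order listed); mark gray on enter, black on exit:
index gray
  build gray
    pack gray
      test gray
        clean gray
        clean black
        notify gray
          notify→clean: clean black — skip
        notify black
      test black
    pack black
    sign gray
      sign→notify: notify black — skip
    sign black
    scan gray
      scan→notify: notify black — skip
      link gray
        link→build: build is gray → back edge
First back edge: link → build.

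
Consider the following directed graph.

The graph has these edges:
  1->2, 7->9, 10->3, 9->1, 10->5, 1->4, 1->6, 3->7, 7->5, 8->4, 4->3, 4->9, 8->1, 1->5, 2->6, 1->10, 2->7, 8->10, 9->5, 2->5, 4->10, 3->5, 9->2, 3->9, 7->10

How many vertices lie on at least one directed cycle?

7

A vertex is on a directed cycle iff it belongs to a strongly connected component of size ≥ 2 (or has a self-loop).
The vertices on cycles are {1, 2, 3, 4, 7, 9, 10} — 7 in total.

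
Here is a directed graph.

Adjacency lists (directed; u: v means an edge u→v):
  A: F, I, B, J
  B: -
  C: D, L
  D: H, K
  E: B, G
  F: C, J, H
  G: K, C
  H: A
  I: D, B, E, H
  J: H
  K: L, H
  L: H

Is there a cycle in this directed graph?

Yes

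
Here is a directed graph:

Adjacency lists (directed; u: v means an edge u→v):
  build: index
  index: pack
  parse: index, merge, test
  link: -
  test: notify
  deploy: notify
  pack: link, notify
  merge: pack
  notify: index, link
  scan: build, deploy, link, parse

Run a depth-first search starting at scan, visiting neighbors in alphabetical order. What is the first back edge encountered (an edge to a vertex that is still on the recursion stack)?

DFS from scan (visiting neighbors in alphabetical order); mark gray on enter, black on exit:
scan gray
  build gray
    index gray
      pack gray
        link gray
        link black
        notify gray
          notify→index: index is gray → back edge
First back edge: notify → index.

notify→index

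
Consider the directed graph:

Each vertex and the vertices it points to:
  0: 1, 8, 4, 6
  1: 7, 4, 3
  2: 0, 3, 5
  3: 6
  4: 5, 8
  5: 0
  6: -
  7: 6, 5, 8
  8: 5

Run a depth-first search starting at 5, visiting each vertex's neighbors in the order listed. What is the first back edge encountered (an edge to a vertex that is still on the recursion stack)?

DFS from 5 (visiting each vertex's neighbors in the order listed); mark gray on enter, black on exit:
5 gray
  0 gray
    1 gray
      7 gray
        6 gray
        6 black
        7→5: 5 is gray → back edge
First back edge: 7 → 5.

7->5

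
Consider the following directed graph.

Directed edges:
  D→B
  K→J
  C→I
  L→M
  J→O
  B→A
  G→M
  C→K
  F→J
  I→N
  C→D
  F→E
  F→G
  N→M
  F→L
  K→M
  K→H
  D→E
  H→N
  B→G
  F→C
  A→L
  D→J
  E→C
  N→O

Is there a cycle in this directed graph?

Yes

DFS with white/gray/black marking, starting from N:
N gray
  O gray
  O black
  M gray
  M black
N black
A gray
  L gray
    L→M: M black — skip
  L black
A black
B gray
  G gray
    G→M: M black — skip
  G black
  B→A: A black — skip
B black
C gray
  D gray
    J gray
      J→O: O black — skip
    J black
    E gray
      E→C: C is gray → back edge
Back edge found, so a cycle exists: C → D → E → C.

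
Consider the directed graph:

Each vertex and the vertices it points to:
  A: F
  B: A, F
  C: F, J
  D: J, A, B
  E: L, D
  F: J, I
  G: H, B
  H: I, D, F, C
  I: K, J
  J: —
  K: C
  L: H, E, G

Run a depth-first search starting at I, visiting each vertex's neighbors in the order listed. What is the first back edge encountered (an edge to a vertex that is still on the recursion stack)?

F->I

DFS from I (visiting each vertex's neighbors in the order listed); mark gray on enter, black on exit:
I gray
  K gray
    C gray
      F gray
        J gray
        J black
        F→I: I is gray → back edge
First back edge: F → I.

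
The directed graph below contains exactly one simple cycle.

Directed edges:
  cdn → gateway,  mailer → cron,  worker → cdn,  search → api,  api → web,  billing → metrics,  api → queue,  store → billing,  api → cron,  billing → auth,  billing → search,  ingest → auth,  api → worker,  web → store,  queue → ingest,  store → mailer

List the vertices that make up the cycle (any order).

api, web, store, search, billing

DFS with gray/black marking from search:
search gray
  api gray
    worker gray
      cdn gray
        gateway gray
        gateway black
      cdn black
    worker black
    queue gray
      ingest gray
        auth gray
        auth black
      ingest black
    queue black
    cron gray
    cron black
    web gray
      store gray
        mailer gray
          mailer→cron: cron black — skip
        mailer black
        billing gray
          metrics gray
          metrics black
          billing→auth: auth black — skip
          billing→search: search is gray → back edge
Back edge closes the cycle search → api → web → store → billing → search; its vertices are {api, web, store, search, billing}.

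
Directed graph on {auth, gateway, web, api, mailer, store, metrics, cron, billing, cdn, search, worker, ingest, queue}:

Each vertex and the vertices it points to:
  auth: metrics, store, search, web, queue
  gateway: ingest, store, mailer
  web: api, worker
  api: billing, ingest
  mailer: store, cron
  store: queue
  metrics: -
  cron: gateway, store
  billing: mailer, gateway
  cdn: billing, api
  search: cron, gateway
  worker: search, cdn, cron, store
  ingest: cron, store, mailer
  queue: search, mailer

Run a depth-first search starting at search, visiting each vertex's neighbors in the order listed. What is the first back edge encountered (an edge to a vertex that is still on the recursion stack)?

ingest->cron

DFS from search (visiting each vertex's neighbors in the order listed); mark gray on enter, black on exit:
search gray
  cron gray
    gateway gray
      ingest gray
        ingest→cron: cron is gray → back edge
First back edge: ingest → cron.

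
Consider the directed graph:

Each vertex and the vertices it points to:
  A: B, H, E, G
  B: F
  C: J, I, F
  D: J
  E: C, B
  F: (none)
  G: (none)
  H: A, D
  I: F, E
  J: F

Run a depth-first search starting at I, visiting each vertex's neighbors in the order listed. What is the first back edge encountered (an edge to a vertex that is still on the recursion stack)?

C->I

DFS from I (visiting each vertex's neighbors in the order listed); mark gray on enter, black on exit:
I gray
  F gray
  F black
  E gray
    C gray
      J gray
        J→F: F black — skip
      J black
      C→I: I is gray → back edge
First back edge: C → I.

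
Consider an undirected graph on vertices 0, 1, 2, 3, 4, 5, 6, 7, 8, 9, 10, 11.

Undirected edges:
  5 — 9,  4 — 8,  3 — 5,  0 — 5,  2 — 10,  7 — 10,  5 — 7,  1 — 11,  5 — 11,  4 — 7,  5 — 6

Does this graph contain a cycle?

DFS, tracking each vertex's parent; an edge to a visited non-parent vertex closes a cycle.
Start from 0:
visit 0 (parent –)
  visit 5 (parent 0)
    visit 3 (parent 5)
      3–5: parent, skip
    visit 11 (parent 5)
      visit 1 (parent 11)
        1–11: parent, skip
      11–5: parent, skip
    visit 7 (parent 5)
      visit 4 (parent 7)
        4–7: parent, skip
        visit 8 (parent 4)
          8–4: parent, skip
      7–5: parent, skip
      visit 10 (parent 7)
        visit 2 (parent 10)
          2–10: parent, skip
        10–7: parent, skip
    visit 9 (parent 5)
      9–5: parent, skip
    5–0: parent, skip
    visit 6 (parent 5)
      6–5: parent, skip
No non-parent visited neighbor found — the graph is a forest.

No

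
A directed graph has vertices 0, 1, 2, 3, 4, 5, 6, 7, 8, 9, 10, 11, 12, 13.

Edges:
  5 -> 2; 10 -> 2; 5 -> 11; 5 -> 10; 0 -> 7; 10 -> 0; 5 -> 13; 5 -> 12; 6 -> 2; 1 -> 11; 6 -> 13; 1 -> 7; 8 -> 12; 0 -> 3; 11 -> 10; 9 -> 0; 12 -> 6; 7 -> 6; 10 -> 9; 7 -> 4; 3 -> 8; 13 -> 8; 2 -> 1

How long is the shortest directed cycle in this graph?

4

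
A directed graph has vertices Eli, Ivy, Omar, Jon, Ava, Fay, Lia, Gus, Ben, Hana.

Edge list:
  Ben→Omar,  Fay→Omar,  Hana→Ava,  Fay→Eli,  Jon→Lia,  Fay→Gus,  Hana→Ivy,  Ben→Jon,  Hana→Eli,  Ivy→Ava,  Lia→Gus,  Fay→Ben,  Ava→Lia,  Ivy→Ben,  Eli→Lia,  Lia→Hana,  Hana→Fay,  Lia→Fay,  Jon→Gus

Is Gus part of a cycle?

Gus lies on a cycle iff there is a path from Gus back to itself.
Exploring from Gus, it never reaches itself; equivalently, its strongly connected component is a singleton.

No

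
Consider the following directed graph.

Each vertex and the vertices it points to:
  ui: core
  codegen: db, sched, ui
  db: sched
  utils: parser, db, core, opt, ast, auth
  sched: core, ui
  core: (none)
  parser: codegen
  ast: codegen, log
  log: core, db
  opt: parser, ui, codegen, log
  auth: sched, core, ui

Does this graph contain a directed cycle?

DFS with white/gray/black marking, starting from opt:
opt gray
  parser gray
    codegen gray
      db gray
        sched gray
          core gray
          core black
          ui gray
            ui→core: core black — skip
          ui black
        sched black
      db black
      codegen→sched: sched black — skip
      codegen→ui: ui black — skip
    codegen black
  parser black
  opt→ui: ui black — skip
  opt→codegen: codegen black — skip
  log gray
    log→core: core black — skip
    log→db: db black — skip
  log black
opt black
utils gray
  utils→parser: parser black — skip
  utils→db: db black — skip
  utils→core: core black — skip
  utils→opt: opt black — skip
  ast gray
    ast→codegen: codegen black — skip
    ast→log: log black — skip
  ast black
  auth gray
    auth→sched: sched black — skip
    auth→core: core black — skip
    auth→ui: ui black — skip
  auth black
utils black
Every edge goes to a white or black vertex — no back edge, so the graph is acyclic.

No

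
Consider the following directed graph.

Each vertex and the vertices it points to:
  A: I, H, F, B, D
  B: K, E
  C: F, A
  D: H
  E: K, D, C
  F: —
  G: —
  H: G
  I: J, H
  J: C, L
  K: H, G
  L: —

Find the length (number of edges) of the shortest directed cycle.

4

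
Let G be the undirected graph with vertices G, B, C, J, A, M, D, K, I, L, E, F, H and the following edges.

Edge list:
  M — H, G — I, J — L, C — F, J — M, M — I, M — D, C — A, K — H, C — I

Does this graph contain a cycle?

DFS, tracking each vertex's parent; an edge to a visited non-parent vertex closes a cycle.
Start from G:
visit G (parent –)
  visit I (parent G)
    I–G: parent, skip
    visit C (parent I)
      C–I: parent, skip
      visit F (parent C)
        F–C: parent, skip
      visit A (parent C)
        A–C: parent, skip
    visit M (parent I)
      visit D (parent M)
        D–M: parent, skip
      M–I: parent, skip
      visit H (parent M)
        H–M: parent, skip
        visit K (parent H)
          K–H: parent, skip
      visit J (parent M)
        J–M: parent, skip
        visit L (parent J)
          L–J: parent, skip
visit B (parent –)
visit E (parent –)
No non-parent visited neighbor found — the graph is a forest.

No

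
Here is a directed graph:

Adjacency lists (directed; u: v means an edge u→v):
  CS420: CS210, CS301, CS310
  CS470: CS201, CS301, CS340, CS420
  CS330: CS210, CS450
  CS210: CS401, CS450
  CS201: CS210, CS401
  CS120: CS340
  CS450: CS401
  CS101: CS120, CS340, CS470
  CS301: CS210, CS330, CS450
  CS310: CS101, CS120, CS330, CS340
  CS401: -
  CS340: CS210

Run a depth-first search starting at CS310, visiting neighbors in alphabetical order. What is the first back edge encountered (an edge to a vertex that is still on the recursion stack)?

CS420->CS310

DFS from CS310 (visiting neighbors in alphabetical order); mark gray on enter, black on exit:
CS310 gray
  CS101 gray
    CS120 gray
      CS340 gray
        CS210 gray
          CS401 gray
          CS401 black
          CS450 gray
            CS450→CS401: CS401 black — skip
          CS450 black
        CS210 black
      CS340 black
    CS120 black
    CS101→CS340: CS340 black — skip
    CS470 gray
      CS201 gray
        CS201→CS210: CS210 black — skip
        CS201→CS401: CS401 black — skip
      CS201 black
      CS301 gray
        CS301→CS210: CS210 black — skip
        CS330 gray
          CS330→CS210: CS210 black — skip
          CS330→CS450: CS450 black — skip
        CS330 black
        CS301→CS450: CS450 black — skip
      CS301 black
      CS470→CS340: CS340 black — skip
      CS420 gray
        CS420→CS210: CS210 black — skip
        CS420→CS301: CS301 black — skip
        CS420→CS310: CS310 is gray → back edge
First back edge: CS420 → CS310.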